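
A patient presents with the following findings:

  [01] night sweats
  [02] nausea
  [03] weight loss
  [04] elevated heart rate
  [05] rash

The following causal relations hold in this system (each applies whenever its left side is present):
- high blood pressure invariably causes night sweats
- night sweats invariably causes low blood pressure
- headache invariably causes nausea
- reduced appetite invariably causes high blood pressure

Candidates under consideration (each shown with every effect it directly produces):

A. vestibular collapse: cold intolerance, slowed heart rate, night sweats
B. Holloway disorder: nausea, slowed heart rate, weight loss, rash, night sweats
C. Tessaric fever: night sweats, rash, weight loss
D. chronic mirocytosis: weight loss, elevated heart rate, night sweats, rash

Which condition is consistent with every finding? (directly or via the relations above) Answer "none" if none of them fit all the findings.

none

For each candidate, compare predicted effects to what was observed:
(A) vestibular collapse — night sweats ✓; nausea ✗; weight loss ✗; elevated heart rate ✗; rash ✗
(B) Holloway disorder — night sweats ✓; nausea ✓; weight loss ✓; elevated heart rate ✗; rash ✓
(C) Tessaric fever — does not account for nausea, elevated heart rate
(D) chronic mirocytosis — does not account for nausea
None of the listed candidates fits everything.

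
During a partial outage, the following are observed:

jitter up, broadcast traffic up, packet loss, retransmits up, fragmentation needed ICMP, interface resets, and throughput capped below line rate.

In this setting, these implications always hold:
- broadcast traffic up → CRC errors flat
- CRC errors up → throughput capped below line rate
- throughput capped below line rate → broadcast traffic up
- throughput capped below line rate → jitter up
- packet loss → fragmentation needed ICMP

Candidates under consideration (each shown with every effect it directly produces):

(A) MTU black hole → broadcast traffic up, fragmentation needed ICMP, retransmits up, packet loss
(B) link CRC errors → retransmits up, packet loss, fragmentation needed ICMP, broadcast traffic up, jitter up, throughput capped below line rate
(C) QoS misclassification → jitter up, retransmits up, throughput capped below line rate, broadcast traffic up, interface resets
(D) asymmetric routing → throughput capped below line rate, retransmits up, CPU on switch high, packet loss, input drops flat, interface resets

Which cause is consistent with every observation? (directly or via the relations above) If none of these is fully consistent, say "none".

D

For each candidate, compare predicted effects to what was observed:
(A) MTU black hole — jitter up ✗; broadcast traffic up ✓; packet loss ✓; retransmits up ✓; fragmentation needed ICMP ✓; interface resets ✗; throughput capped below line rate ✗
(B) link CRC errors — does not account for interface resets
(C) QoS misclassification — does not account for packet loss, fragmentation needed ICMP
(D) asymmetric routing — jitter up ✓ (by throughput capped below line rate → jitter up); broadcast traffic up ✓ (by throughput capped below line rate → broadcast traffic up); packet loss ✓; retransmits up ✓; fragmentation needed ICMP ✓ (by packet loss → fragmentation needed ICMP); interface resets ✓; throughput capped below line rate ✓
Only (D) is consistent with every observation.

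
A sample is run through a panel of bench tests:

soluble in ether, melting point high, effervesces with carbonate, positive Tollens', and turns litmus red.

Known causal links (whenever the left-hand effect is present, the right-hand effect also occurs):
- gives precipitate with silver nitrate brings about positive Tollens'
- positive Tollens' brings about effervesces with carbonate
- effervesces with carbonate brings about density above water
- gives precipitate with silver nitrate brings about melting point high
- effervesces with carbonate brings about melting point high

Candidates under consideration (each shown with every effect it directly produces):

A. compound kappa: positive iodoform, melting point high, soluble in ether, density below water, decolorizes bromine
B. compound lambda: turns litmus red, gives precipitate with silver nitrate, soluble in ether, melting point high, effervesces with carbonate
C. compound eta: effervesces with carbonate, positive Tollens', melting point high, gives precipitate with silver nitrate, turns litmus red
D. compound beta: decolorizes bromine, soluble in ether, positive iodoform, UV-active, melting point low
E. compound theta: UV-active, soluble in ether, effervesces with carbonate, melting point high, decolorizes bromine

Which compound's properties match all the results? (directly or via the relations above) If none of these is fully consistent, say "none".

B

For each candidate, compare predicted effects to what was observed:
(A) compound kappa — does not account for effervesces with carbonate, positive Tollens', turns litmus red
(B) compound lambda — soluble in ether yes; melting point high yes; effervesces with carbonate yes; positive Tollens' yes (through gives precipitate with silver nitrate → positive Tollens'); turns litmus red yes
(C) compound eta — does not account for soluble in ether
(D) compound beta — fails on melting point high, effervesces with carbonate, positive Tollens', turns litmus red (predicts melting point low, not melting point high)
(E) compound theta — does not account for positive Tollens', turns litmus red
(B) alone accounts for all the evidence.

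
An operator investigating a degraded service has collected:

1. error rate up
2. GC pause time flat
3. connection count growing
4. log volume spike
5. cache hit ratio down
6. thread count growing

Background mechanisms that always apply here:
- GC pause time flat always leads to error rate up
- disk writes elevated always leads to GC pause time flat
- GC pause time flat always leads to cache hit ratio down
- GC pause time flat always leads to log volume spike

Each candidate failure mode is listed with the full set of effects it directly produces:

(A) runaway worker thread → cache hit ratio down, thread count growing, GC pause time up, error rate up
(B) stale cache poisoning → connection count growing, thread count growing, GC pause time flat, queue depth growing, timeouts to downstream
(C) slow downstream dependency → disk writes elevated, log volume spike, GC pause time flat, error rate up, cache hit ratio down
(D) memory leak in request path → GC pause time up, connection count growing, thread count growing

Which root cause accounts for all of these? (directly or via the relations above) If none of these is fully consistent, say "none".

Checking each candidate against the observations:
(A) runaway worker thread — fails on GC pause time flat, connection count growing, log volume spike (predicts GC pause time up, not GC pause time flat)
(B) stale cache poisoning — accounts for every observation (error rate up through GC pause time flat → error rate up)
(C) slow downstream dependency — error rate up ✓; GC pause time flat ✓; connection count growing ✗; log volume spike ✓; cache hit ratio down ✓; thread count growing ✗
(D) memory leak in request path — fails on error rate up, GC pause time flat, log volume spike, cache hit ratio down (predicts GC pause time up, not GC pause time flat)
Only (B) is consistent with every observation.

B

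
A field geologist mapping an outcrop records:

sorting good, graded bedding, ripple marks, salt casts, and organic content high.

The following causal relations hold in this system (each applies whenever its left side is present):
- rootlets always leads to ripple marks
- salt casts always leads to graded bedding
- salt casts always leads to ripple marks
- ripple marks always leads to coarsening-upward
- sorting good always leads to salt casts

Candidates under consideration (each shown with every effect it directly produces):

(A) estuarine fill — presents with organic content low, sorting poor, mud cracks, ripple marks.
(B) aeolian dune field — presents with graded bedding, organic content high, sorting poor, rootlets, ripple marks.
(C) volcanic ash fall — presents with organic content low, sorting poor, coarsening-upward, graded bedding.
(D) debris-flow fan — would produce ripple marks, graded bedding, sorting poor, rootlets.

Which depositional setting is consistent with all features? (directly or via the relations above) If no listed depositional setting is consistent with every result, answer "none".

none

For each candidate, compare predicted effects to what was observed:
(A) estuarine fill — fails on sorting good, graded bedding, salt casts, organic content high (predicts sorting poor, not sorting good; predicts organic content low, not organic content high)
(B) aeolian dune field — fails on sorting good, salt casts (predicts sorting poor, not sorting good)
(C) volcanic ash fall — fails on sorting good, ripple marks, salt casts, organic content high (predicts sorting poor, not sorting good; predicts organic content low, not organic content high)
(D) debris-flow fan — fails on sorting good, salt casts, organic content high (predicts sorting poor, not sorting good)
Every candidate fails on at least one observation.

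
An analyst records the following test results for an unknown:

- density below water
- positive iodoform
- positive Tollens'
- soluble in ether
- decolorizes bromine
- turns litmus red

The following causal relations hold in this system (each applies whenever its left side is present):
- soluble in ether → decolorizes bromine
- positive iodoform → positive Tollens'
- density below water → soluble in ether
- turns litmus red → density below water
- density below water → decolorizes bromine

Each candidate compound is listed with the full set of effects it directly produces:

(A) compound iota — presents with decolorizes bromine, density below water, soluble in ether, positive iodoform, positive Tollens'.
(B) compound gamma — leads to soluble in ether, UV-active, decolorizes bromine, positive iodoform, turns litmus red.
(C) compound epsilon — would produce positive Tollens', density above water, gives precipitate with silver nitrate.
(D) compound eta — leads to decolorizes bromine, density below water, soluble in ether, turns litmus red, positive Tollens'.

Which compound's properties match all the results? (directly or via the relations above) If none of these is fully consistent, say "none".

Per-candidate check:
(A) compound iota — density below water match; positive iodoform match; positive Tollens' match; soluble in ether match; decolorizes bromine match; turns litmus red miss
(B) compound gamma — accounts for every observation (density below water by turns litmus red → density below water)
(C) compound epsilon — fails on density below water, positive iodoform, soluble in ether, decolorizes bromine, turns litmus red (predicts density above water, not density below water)
(D) compound eta — density below water match; positive iodoform miss; positive Tollens' match; soluble in ether match; decolorizes bromine match; turns litmus red match
(B) is the only candidate with no mismatches.

B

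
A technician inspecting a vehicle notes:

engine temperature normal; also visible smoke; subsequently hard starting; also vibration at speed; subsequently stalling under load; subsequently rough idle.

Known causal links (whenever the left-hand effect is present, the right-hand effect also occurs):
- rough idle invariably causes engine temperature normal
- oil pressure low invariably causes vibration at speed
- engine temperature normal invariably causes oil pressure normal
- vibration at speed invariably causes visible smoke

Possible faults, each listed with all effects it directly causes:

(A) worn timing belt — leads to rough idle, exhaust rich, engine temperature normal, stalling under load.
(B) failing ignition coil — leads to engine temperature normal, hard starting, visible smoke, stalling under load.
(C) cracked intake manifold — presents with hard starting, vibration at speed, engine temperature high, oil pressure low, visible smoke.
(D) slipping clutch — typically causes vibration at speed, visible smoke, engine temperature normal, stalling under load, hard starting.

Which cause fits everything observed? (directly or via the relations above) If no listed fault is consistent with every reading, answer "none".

Testing each hypothesis:
(A) worn timing belt — does not account for visible smoke, hard starting, vibration at speed
(B) failing ignition coil — engine temperature normal +; visible smoke +; hard starting +; vibration at speed -; stalling under load +; rough idle -
(C) cracked intake manifold — engine temperature normal -; visible smoke +; hard starting +; vibration at speed +; stalling under load -; rough idle -
(D) slipping clutch — engine temperature normal +; visible smoke +; hard starting +; vibration at speed +; stalling under load +; rough idle -
None of the listed candidates fits everything.

none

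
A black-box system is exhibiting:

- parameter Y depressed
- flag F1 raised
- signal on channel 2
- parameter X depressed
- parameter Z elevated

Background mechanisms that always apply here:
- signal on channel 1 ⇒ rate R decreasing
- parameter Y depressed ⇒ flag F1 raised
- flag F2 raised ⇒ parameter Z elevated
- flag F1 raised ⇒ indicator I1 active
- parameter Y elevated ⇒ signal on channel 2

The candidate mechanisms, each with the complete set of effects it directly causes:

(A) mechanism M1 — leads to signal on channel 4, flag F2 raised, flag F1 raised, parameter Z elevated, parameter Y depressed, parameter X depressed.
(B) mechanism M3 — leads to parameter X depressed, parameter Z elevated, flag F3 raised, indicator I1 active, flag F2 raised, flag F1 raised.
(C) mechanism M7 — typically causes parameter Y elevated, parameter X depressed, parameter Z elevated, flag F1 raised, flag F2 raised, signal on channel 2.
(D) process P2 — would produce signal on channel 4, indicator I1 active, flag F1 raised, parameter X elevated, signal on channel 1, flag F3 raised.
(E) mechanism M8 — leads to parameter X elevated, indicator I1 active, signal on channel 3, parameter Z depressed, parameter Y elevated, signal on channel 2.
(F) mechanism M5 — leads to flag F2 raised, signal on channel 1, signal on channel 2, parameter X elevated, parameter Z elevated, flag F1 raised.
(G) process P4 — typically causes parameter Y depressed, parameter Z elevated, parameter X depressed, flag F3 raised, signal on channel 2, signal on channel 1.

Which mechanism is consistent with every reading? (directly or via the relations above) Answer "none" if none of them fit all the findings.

G

For each candidate, compare predicted effects to what was observed:
(A) mechanism M1 — parameter Y depressed match; flag F1 raised match; signal on channel 2 miss; parameter X depressed match; parameter Z elevated match
(B) mechanism M3 — does not account for parameter Y depressed, signal on channel 2
(C) mechanism M7 — fails on parameter Y depressed (predicts parameter Y elevated, not parameter Y depressed)
(D) process P2 — parameter Y depressed miss; flag F1 raised match; signal on channel 2 miss; parameter X depressed miss; parameter Z elevated miss
(E) mechanism M8 — parameter Y depressed miss; flag F1 raised miss; signal on channel 2 match; parameter X depressed miss; parameter Z elevated miss
(F) mechanism M5 — parameter Y depressed miss; flag F1 raised match; signal on channel 2 match; parameter X depressed miss; parameter Z elevated match
(G) process P4 — accounts for every observation (flag F1 raised via parameter Y depressed → flag F1 raised)
(G) alone accounts for all the evidence.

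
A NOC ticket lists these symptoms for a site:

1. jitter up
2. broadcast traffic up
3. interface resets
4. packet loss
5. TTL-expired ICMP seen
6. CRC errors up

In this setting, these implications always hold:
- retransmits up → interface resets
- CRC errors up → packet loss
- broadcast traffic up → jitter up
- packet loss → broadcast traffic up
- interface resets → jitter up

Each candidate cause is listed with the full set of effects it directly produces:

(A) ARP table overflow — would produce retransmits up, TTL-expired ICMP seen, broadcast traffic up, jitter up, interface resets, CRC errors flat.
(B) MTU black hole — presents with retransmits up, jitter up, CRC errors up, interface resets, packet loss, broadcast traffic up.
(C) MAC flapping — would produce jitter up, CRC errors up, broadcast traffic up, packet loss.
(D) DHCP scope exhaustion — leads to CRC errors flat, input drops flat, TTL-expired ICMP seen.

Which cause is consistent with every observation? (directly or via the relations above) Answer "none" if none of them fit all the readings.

none

Per-candidate check:
(A) ARP table overflow — fails on packet loss, CRC errors up (predicts CRC errors flat, not CRC errors up)
(B) MTU black hole — does not account for TTL-expired ICMP seen
(C) MAC flapping — does not account for interface resets, TTL-expired ICMP seen
(D) DHCP scope exhaustion — jitter up miss; broadcast traffic up miss; interface resets miss; packet loss miss; TTL-expired ICMP seen match; CRC errors up miss
No candidate is consistent with all observations.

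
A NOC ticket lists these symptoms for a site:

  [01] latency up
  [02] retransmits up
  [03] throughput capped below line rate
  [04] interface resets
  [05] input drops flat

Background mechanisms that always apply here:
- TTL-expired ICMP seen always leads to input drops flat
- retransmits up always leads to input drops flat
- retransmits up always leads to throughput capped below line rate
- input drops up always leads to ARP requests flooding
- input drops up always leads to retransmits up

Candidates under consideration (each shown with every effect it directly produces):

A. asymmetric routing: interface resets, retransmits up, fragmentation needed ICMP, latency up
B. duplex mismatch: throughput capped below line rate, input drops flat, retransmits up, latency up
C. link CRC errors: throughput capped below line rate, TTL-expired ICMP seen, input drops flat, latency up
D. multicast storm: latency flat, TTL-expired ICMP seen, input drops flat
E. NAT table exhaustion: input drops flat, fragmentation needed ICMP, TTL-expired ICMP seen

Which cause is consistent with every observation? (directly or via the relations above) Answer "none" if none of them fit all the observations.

Per-candidate check:
(A) asymmetric routing — accounts for every observation (throughput capped below line rate through retransmits up → throughput capped below line rate)
(B) duplex mismatch — does not account for interface resets
(C) link CRC errors — does not account for retransmits up, interface resets
(D) multicast storm — fails on latency up, retransmits up, throughput capped below line rate, interface resets (predicts latency flat, not latency up)
(E) NAT table exhaustion — latency up NO; retransmits up NO; throughput capped below line rate NO; interface resets NO; input drops flat yes
Only (A) is consistent with every observation.

A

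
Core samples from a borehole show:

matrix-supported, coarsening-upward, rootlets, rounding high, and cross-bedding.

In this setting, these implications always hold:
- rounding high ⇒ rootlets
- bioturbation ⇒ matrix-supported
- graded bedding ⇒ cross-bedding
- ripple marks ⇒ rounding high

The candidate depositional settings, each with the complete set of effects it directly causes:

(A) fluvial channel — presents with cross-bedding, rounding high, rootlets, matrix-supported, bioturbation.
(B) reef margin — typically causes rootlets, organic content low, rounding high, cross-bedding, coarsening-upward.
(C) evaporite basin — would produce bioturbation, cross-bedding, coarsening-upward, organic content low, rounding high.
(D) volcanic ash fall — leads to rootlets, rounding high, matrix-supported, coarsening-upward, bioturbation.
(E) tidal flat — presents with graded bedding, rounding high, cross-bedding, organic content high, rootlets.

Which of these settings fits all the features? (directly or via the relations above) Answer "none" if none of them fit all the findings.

C

Testing each hypothesis:
(A) fluvial channel — matrix-supported ✓; coarsening-upward ✗; rootlets ✓; rounding high ✓; cross-bedding ✓
(B) reef margin — matrix-supported ✗; coarsening-upward ✓; rootlets ✓; rounding high ✓; cross-bedding ✓
(C) evaporite basin — matrix-supported ✓ (via bioturbation → matrix-supported); coarsening-upward ✓; rootlets ✓ (via rounding high → rootlets); rounding high ✓; cross-bedding ✓
(D) volcanic ash fall — matrix-supported ✓; coarsening-upward ✓; rootlets ✓; rounding high ✓; cross-bedding ✗
(E) tidal flat — matrix-supported ✗; coarsening-upward ✗; rootlets ✓; rounding high ✓; cross-bedding ✓
Only (C) is consistent with every observation.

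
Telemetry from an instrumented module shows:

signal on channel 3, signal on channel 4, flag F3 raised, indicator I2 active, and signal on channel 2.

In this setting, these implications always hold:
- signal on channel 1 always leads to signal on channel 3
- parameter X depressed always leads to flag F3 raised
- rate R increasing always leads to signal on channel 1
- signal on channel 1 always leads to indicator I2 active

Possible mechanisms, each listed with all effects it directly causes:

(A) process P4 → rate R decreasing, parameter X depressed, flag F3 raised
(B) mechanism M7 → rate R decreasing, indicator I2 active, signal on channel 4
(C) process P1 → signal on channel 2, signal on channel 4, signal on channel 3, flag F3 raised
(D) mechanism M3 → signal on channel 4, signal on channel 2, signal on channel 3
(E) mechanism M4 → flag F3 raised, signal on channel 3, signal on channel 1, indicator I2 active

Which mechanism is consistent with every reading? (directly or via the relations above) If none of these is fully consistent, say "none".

none

Testing each hypothesis:
(A) process P4 — signal on channel 3 miss; signal on channel 4 miss; flag F3 raised match; indicator I2 active miss; signal on channel 2 miss
(B) mechanism M7 — does not account for signal on channel 3, flag F3 raised, signal on channel 2
(C) process P1 — signal on channel 3 match; signal on channel 4 match; flag F3 raised match; indicator I2 active miss; signal on channel 2 match
(D) mechanism M3 — signal on channel 3 match; signal on channel 4 match; flag F3 raised miss; indicator I2 active miss; signal on channel 2 match
(E) mechanism M4 — does not account for signal on channel 4, signal on channel 2
No candidate is consistent with all observations.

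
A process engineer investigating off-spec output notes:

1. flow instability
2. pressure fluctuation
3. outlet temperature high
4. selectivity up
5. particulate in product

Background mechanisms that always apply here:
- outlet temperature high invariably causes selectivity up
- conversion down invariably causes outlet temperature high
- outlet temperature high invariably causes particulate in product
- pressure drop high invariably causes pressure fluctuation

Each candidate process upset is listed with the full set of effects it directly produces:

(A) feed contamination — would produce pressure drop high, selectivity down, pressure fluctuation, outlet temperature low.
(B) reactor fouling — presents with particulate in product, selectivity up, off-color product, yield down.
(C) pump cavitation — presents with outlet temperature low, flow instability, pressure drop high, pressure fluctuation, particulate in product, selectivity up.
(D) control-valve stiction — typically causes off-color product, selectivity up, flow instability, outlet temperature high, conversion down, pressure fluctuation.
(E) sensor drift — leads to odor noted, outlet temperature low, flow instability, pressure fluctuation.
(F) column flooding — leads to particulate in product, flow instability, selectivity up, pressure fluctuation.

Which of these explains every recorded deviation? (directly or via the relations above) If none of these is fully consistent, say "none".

D

Checking each candidate against the observations:
(A) feed contamination — flow instability -; pressure fluctuation +; outlet temperature high -; selectivity up -; particulate in product -
(B) reactor fouling — flow instability -; pressure fluctuation -; outlet temperature high -; selectivity up +; particulate in product +
(C) pump cavitation — flow instability +; pressure fluctuation +; outlet temperature high -; selectivity up +; particulate in product +
(D) control-valve stiction — flow instability +; pressure fluctuation +; outlet temperature high +; selectivity up +; particulate in product + (by outlet temperature high → particulate in product)
(E) sensor drift — flow instability +; pressure fluctuation +; outlet temperature high -; selectivity up -; particulate in product -
(F) column flooding — does not account for outlet temperature high
(D) is the only candidate with no mismatches.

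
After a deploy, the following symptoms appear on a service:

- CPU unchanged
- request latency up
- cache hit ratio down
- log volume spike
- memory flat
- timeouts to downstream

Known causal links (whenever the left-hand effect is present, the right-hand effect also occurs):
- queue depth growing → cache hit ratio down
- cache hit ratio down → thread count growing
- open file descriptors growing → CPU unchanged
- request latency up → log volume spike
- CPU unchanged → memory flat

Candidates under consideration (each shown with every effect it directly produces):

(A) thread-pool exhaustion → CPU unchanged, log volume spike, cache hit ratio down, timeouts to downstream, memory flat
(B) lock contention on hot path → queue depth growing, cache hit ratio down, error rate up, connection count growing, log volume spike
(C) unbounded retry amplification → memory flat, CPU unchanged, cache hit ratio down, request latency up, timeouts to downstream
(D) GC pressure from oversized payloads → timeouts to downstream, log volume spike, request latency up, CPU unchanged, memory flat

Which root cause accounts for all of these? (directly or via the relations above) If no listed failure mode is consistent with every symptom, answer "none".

C

Checking each candidate against the observations:
(A) thread-pool exhaustion — CPU unchanged yes; request latency up NO; cache hit ratio down yes; log volume spike yes; memory flat yes; timeouts to downstream yes
(B) lock contention on hot path — CPU unchanged NO; request latency up NO; cache hit ratio down yes; log volume spike yes; memory flat NO; timeouts to downstream NO
(C) unbounded retry amplification — accounts for every observation (log volume spike via request latency up → log volume spike)
(D) GC pressure from oversized payloads — CPU unchanged yes; request latency up yes; cache hit ratio down NO; log volume spike yes; memory flat yes; timeouts to downstream yes
(C) is the only candidate with no mismatches.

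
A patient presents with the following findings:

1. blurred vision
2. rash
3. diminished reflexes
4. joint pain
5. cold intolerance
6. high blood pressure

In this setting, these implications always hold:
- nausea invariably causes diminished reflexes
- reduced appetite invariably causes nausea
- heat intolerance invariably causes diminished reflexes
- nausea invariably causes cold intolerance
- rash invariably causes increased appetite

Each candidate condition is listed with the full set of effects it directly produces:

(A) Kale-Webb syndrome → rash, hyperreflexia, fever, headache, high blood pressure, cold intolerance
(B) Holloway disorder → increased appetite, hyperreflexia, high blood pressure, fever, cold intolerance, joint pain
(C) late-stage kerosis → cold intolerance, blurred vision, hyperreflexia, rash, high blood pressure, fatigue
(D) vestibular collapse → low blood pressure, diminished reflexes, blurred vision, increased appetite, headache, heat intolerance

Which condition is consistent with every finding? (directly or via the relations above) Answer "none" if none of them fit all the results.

For each candidate, compare predicted effects to what was observed:
(A) Kale-Webb syndrome — fails on blurred vision, diminished reflexes, joint pain (predicts hyperreflexia, not diminished reflexes)
(B) Holloway disorder — blurred vision miss; rash miss; diminished reflexes miss; joint pain match; cold intolerance match; high blood pressure match
(C) late-stage kerosis — fails on diminished reflexes, joint pain (predicts hyperreflexia, not diminished reflexes)
(D) vestibular collapse — blurred vision match; rash miss; diminished reflexes match; joint pain miss; cold intolerance miss; high blood pressure miss
None of the listed candidates fits everything.

none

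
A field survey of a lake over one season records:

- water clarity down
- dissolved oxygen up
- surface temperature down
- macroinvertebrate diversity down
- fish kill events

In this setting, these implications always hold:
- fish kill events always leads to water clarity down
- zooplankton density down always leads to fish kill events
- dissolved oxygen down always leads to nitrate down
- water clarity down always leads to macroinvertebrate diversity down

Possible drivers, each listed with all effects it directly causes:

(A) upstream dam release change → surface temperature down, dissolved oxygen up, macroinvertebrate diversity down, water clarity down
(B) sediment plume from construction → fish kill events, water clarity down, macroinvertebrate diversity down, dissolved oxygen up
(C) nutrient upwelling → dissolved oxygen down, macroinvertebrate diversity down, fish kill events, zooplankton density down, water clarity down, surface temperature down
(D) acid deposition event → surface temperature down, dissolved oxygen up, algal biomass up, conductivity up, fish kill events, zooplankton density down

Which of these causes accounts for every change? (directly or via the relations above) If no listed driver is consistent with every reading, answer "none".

D

Per-candidate check:
(A) upstream dam release change — water clarity down yes; dissolved oxygen up yes; surface temperature down yes; macroinvertebrate diversity down yes; fish kill events NO
(B) sediment plume from construction — does not account for surface temperature down
(C) nutrient upwelling — water clarity down yes; dissolved oxygen up NO; surface temperature down yes; macroinvertebrate diversity down yes; fish kill events yes
(D) acid deposition event — water clarity down yes (through fish kill events → water clarity down); dissolved oxygen up yes; surface temperature down yes; macroinvertebrate diversity down yes (through fish kill events → water clarity down → macroinvertebrate diversity down); fish kill events yes
(D) alone accounts for all the evidence.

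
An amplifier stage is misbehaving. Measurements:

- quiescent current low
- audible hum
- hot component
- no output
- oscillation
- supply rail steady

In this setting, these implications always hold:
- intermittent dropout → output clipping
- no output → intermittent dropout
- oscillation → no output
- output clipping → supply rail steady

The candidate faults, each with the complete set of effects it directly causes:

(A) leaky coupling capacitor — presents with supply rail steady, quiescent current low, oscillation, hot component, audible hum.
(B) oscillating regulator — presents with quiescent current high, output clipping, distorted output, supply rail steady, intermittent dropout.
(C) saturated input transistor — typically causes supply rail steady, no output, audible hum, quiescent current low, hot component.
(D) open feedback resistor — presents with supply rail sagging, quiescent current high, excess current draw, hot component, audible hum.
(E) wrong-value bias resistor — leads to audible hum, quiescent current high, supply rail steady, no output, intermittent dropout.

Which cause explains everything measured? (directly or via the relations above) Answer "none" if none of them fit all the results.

Per-candidate check:
(A) leaky coupling capacitor — quiescent current low +; audible hum +; hot component +; no output + (through oscillation → no output); oscillation +; supply rail steady +
(B) oscillating regulator — quiescent current low -; audible hum -; hot component -; no output -; oscillation -; supply rail steady +
(C) saturated input transistor — quiescent current low +; audible hum +; hot component +; no output +; oscillation -; supply rail steady +
(D) open feedback resistor — quiescent current low -; audible hum +; hot component +; no output -; oscillation -; supply rail steady -
(E) wrong-value bias resistor — fails on quiescent current low, hot component, oscillation (predicts quiescent current high, not quiescent current low)
Only (A) is consistent with every observation.

A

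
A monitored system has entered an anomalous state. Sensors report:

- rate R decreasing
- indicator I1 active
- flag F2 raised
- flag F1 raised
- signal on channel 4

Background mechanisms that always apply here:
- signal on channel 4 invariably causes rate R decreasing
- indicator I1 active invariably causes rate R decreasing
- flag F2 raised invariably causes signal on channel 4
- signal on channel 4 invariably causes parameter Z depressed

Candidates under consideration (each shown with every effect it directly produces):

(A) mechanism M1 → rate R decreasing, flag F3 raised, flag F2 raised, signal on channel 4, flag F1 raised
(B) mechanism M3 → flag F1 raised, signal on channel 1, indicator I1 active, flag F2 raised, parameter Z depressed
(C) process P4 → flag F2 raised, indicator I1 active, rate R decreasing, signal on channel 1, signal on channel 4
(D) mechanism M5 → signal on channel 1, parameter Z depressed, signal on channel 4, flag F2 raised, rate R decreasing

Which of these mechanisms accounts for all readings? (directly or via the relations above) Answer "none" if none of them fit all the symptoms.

B

Checking each candidate against the observations:
(A) mechanism M1 — rate R decreasing yes; indicator I1 active NO; flag F2 raised yes; flag F1 raised yes; signal on channel 4 yes
(B) mechanism M3 — accounts for every observation (rate R decreasing by indicator I1 active → rate R decreasing)
(C) process P4 — rate R decreasing yes; indicator I1 active yes; flag F2 raised yes; flag F1 raised NO; signal on channel 4 yes
(D) mechanism M5 — rate R decreasing yes; indicator I1 active NO; flag F2 raised yes; flag F1 raised NO; signal on channel 4 yes
(B) alone accounts for all the evidence.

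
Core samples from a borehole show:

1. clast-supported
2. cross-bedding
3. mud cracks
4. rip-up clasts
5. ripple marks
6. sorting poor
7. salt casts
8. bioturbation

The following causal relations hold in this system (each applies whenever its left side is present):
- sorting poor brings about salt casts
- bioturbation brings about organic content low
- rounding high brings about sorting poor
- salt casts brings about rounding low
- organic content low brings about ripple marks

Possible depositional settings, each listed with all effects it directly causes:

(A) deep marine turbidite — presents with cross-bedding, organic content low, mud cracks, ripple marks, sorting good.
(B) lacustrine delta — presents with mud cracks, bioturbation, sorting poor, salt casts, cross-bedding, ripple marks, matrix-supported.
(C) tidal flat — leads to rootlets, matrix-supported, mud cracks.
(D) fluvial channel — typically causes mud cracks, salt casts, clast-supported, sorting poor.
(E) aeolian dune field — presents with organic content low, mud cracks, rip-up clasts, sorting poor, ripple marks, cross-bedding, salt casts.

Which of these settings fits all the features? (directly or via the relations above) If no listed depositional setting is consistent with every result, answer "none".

Testing each hypothesis:
(A) deep marine turbidite — clast-supported ✗; cross-bedding ✓; mud cracks ✓; rip-up clasts ✗; ripple marks ✓; sorting poor ✗; salt casts ✗; bioturbation ✗
(B) lacustrine delta — fails on clast-supported, rip-up clasts (predicts matrix-supported, not clast-supported)
(C) tidal flat — clast-supported ✗; cross-bedding ✗; mud cracks ✓; rip-up clasts ✗; ripple marks ✗; sorting poor ✗; salt casts ✗; bioturbation ✗
(D) fluvial channel — clast-supported ✓; cross-bedding ✗; mud cracks ✓; rip-up clasts ✗; ripple marks ✗; sorting poor ✓; salt casts ✓; bioturbation ✗
(E) aeolian dune field — does not account for clast-supported, bioturbation
No candidate is consistent with all observations.

none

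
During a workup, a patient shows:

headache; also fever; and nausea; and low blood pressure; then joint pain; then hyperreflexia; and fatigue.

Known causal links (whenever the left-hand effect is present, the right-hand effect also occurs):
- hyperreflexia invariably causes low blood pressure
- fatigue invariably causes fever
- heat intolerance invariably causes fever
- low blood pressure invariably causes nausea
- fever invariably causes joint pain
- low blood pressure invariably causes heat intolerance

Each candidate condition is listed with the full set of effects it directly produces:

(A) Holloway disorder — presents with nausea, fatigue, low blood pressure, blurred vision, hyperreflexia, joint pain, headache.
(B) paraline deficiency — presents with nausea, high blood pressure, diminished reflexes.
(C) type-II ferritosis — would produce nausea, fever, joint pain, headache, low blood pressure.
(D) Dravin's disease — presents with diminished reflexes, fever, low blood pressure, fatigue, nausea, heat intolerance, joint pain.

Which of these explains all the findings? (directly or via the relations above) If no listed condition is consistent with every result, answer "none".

A

Checking each candidate against the observations:
(A) Holloway disorder — accounts for every observation (fever through fatigue → fever)
(B) paraline deficiency — headache miss; fever miss; nausea match; low blood pressure miss; joint pain miss; hyperreflexia miss; fatigue miss
(C) type-II ferritosis — headache match; fever match; nausea match; low blood pressure match; joint pain match; hyperreflexia miss; fatigue miss
(D) Dravin's disease — fails on headache, hyperreflexia (predicts diminished reflexes, not hyperreflexia)
(A) is the only candidate with no mismatches.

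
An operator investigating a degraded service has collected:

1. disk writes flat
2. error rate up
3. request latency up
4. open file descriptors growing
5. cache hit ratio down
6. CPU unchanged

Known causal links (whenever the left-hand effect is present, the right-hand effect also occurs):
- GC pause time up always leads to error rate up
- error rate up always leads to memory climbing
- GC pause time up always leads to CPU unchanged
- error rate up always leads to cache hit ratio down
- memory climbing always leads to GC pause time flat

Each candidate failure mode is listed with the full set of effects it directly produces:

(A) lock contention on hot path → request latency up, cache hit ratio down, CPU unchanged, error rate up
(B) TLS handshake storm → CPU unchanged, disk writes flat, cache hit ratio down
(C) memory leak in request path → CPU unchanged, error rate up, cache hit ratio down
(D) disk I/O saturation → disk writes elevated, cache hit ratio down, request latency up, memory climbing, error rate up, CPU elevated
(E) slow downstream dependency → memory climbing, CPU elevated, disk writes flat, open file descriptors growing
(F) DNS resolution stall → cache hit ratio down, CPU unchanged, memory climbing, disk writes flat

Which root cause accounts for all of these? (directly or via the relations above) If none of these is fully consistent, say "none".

For each candidate, compare predicted effects to what was observed:
(A) lock contention on hot path — disk writes flat NO; error rate up yes; request latency up yes; open file descriptors growing NO; cache hit ratio down yes; CPU unchanged yes
(B) TLS handshake storm — does not account for error rate up, request latency up, open file descriptors growing
(C) memory leak in request path — disk writes flat NO; error rate up yes; request latency up NO; open file descriptors growing NO; cache hit ratio down yes; CPU unchanged yes
(D) disk I/O saturation — disk writes flat NO; error rate up yes; request latency up yes; open file descriptors growing NO; cache hit ratio down yes; CPU unchanged NO
(E) slow downstream dependency — disk writes flat yes; error rate up NO; request latency up NO; open file descriptors growing yes; cache hit ratio down NO; CPU unchanged NO
(F) DNS resolution stall — does not account for error rate up, request latency up, open file descriptors growing
None of the listed candidates fits everything.

none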